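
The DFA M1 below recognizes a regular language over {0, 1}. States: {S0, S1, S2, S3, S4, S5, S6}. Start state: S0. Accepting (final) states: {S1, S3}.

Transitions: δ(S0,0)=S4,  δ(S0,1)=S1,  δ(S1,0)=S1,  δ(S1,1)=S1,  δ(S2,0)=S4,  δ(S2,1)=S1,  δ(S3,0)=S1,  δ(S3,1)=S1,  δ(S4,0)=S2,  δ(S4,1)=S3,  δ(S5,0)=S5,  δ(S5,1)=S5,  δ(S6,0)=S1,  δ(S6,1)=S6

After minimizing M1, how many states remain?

2

States {S5,S6} cannot be reached from the start state, so discard them.
Start with accepting vs non-accepting: {S1,S3} | {S0,S2,S4}.
Stable partition: {S1,S3} | {S0,S2,S4} — 2 equivalence classes.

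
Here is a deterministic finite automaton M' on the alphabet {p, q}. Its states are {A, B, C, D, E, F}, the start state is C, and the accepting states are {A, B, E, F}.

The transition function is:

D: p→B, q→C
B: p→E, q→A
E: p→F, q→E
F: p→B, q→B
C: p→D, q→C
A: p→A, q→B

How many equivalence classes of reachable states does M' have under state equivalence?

Every state is reachable, so we keep all 6.
Initial partition by acceptance: {A,B,E,F} | {C,D}.
Refine {C,D} on symbol p: members go to different blocks, giving {C} and {D}.
The partition is now stable with 3 blocks: {A,B,E,F} | {C} | {D}.

3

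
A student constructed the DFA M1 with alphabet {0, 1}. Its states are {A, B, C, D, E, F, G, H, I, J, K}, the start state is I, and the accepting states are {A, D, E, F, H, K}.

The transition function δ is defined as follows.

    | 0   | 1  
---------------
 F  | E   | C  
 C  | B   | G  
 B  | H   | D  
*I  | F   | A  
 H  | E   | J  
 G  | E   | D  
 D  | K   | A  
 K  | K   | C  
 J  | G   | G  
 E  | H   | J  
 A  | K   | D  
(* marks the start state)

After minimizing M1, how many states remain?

4

All states are reachable from the start state.
Initial partition by acceptance: {A,D,E,F,H,K} | {B,C,G,I,J}.
On input 1, block {A,D,E,F,H,K} splits into {E,F,H,K} and {A,D}.
On input 0, block {B,C,G,I,J} splits into {B,G,I} and {C,J}.
Stable partition: {E,F,H,K} | {B,G,I} | {A,D} | {C,J} — 4 equivalence classes.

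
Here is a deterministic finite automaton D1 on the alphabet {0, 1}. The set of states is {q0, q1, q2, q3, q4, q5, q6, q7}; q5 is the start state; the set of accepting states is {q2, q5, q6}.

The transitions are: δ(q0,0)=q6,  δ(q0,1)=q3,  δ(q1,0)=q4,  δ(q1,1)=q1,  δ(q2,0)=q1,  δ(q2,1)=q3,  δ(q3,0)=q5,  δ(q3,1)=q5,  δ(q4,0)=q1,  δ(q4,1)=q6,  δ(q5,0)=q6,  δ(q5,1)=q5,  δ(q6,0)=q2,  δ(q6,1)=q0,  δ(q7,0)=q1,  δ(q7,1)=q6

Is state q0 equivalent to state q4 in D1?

No

Reachable states from the start: {q0,q1,q2,q3,q4,q5,q6}. Unreachable: {q7} — drop them.
Start with accepting vs non-accepting: {q2,q5,q6} | {q0,q1,q3,q4}.
Refine {q2,q5,q6} on symbol 0: members go to different blocks, giving {q5,q6} and {q2}.
On input 0, block {q5,q6} splits into {q5} and {q6}.
On input 0, block {q0,q1,q3,q4} splits into {q1,q4} and {q0} and {q3}.
On input 1, block {q1,q4} splits into {q1} and {q4}.
Stable partition: {q5} | {q1} | {q2} | {q6} | {q0} | {q3} | {q4} — 7 equivalence classes.
q0 and q4 end up in different blocks, so they are distinguishable. For instance, the string '0' is accepted from only q0.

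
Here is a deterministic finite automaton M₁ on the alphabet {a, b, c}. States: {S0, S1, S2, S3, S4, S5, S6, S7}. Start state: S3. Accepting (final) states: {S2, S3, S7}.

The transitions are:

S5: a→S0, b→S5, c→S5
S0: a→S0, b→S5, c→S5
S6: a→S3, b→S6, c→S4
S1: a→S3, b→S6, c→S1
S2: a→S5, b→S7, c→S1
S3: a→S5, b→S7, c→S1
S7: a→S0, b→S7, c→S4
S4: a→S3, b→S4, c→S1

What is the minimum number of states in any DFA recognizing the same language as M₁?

3

Reachable states from the start: {S0,S1,S3,S4,S5,S6,S7}. Unreachable: {S2} — drop them.
Start with accepting vs non-accepting: {S3,S7} | {S0,S1,S4,S5,S6}.
Split {S0,S1,S4,S5,S6} by δ(·,a) → {S1,S4,S6} and {S0,S5}.
Stable partition: {S3,S7} | {S1,S4,S6} | {S0,S5} — 3 equivalence classes.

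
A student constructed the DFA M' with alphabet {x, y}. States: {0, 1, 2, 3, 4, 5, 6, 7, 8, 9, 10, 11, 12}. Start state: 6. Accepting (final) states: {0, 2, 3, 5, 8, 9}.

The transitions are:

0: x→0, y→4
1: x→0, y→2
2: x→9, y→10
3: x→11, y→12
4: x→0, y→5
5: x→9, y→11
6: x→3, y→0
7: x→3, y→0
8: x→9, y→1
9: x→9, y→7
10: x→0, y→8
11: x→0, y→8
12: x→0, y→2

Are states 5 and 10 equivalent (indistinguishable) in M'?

All states are reachable from the start state.
Initial partition by acceptance: {0,2,3,5,8,9} | {1,4,6,7,10,11,12}.
On input x, block {0,2,3,5,8,9} splits into {0,2,5,8,9} and {3}.
Refine {1,4,6,7,10,11,12} on symbol x: members go to different blocks, giving {1,4,10,11,12} and {6,7}.
Split {0,2,5,8,9} by δ(·,y) → {0,2,5,8} and {9}.
Split {0,2,5,8} by δ(·,x) → {2,5,8} and {0}.
No further refinement is possible. Final partition (6 blocks): {2,5,8} | {1,4,10,11,12} | {3} | {6,7} | {9} | {0}.
5 and 10 end up in different blocks, so they are distinguishable. For instance, the string 'ε' is accepted from only 5.

No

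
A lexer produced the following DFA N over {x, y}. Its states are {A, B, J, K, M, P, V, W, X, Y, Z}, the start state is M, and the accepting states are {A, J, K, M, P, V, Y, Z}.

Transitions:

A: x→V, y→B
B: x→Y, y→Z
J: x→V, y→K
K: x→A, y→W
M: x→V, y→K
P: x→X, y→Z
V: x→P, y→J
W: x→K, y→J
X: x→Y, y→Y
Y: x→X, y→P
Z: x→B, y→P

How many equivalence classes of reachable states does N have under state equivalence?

7

P0 = {A,J,K,M,P,V,Y,Z} | {B,W,X}.
Refine {A,J,K,M,P,V,Y,Z} on symbol x: members go to different blocks, giving {A,J,K,M,V} and {P,Y,Z}.
Split {A,J,K,M,V} by δ(·,x) → {A,J,K,M} and {V}.
Split {A,J,K,M} by δ(·,x) → {A,J,M} and {K}.
Split {A,J,M} by δ(·,y) → {J,M} and {A}.
On input x, block {B,W,X} splits into {B,X} and {W}.
No further refinement is possible. Final partition (7 blocks): {J,M} | {B,X} | {P,Y,Z} | {V} | {K} | {A} | {W}.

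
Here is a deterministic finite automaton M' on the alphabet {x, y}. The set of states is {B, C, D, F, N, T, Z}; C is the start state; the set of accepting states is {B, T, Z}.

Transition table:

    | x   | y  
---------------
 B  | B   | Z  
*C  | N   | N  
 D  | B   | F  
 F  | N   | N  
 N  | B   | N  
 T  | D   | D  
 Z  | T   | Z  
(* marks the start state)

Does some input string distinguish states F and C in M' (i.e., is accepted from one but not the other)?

No

Every state is reachable, so we keep all 7.
Start with accepting vs non-accepting: {B,T,Z} | {C,D,F,N}.
Refine {B,T,Z} on symbol x: members go to different blocks, giving {B,Z} and {T}.
Refine {B,Z} on symbol x: members go to different blocks, giving {B} and {Z}.
On input x, block {C,D,F,N} splits into {C,F} and {D,N}.
On input y, block {D,N} splits into {D} and {N}.
Stable partition: {B} | {C,F} | {T} | {Z} | {D} | {N} — 6 equivalence classes.
F and C lie in the same block of the stable partition, so they are equivalent — no string distinguishes them.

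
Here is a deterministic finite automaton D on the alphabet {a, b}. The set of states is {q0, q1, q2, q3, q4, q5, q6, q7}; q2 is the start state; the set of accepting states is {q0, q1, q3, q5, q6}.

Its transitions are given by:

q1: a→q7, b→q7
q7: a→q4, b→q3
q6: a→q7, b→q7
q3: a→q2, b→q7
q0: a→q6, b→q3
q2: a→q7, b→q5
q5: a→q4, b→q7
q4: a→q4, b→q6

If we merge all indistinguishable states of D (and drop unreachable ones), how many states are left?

Reachable states from the start: {q2,q3,q4,q5,q6,q7}. Unreachable: {q0,q1} — drop them.
Initial partition by acceptance: {q3,q5,q6} | {q2,q4,q7}.
The partition is now stable with 2 blocks: {q3,q5,q6} | {q2,q4,q7}.

2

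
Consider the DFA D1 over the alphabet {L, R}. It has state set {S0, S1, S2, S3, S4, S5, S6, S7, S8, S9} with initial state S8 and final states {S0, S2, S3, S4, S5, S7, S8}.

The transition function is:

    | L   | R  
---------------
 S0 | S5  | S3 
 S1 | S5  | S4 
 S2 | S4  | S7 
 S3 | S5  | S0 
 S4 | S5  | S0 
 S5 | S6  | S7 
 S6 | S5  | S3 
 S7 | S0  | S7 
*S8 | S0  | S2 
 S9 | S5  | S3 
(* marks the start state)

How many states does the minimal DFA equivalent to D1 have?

4

First remove the unreachable states {S1,S9}; 8 states remain.
Start with accepting vs non-accepting: {S0,S2,S3,S4,S5,S7,S8} | {S6}.
Split {S0,S2,S3,S4,S5,S7,S8} by δ(·,L) → {S0,S2,S3,S4,S7,S8} and {S5}.
Split {S0,S2,S3,S4,S7,S8} by δ(·,L) → {S0,S3,S4} and {S2,S7,S8}.
No further refinement is possible. Final partition (4 blocks): {S0,S3,S4} | {S6} | {S5} | {S2,S7,S8}.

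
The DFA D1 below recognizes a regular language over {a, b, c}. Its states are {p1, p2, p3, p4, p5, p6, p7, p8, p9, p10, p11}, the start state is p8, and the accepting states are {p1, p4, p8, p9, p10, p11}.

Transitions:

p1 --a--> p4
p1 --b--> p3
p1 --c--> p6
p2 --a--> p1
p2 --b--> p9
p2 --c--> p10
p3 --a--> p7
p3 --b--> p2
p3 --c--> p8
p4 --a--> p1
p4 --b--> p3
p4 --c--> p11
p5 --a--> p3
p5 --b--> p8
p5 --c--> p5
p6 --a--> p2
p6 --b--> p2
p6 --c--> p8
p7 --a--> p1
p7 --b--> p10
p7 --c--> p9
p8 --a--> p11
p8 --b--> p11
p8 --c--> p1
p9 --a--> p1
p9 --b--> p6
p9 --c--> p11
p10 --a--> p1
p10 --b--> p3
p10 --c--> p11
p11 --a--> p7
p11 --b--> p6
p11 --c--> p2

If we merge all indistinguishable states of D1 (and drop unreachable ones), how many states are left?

Reachable states from the start: {p1,p2,p3,p4,p6,p7,p8,p9,p10,p11}. Unreachable: {p5} — drop them.
Initial partition by acceptance: {p1,p4,p8,p9,p10,p11} | {p2,p3,p6,p7}.
Refine {p1,p4,p8,p9,p10,p11} on symbol a: members go to different blocks, giving {p1,p4,p8,p9,p10} and {p11}.
Refine {p1,p4,p8,p9,p10} on symbol a: members go to different blocks, giving {p1,p4,p9,p10} and {p8}.
Refine {p1,p4,p9,p10} on symbol c: members go to different blocks, giving {p4,p9,p10} and {p1}.
Split {p2,p3,p6,p7} by δ(·,a) → {p2,p7} and {p3,p6}.
Stable partition: {p4,p9,p10} | {p2,p7} | {p11} | {p8} | {p1} | {p3,p6} — 6 equivalence classes.

6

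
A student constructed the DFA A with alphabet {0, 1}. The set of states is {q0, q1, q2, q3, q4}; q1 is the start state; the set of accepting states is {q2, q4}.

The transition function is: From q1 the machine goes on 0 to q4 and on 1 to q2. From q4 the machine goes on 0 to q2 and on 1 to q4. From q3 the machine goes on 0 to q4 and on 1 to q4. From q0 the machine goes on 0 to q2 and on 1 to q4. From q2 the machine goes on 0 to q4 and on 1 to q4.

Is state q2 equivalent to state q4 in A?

Reachable states from the start: {q1,q2,q4}. Unreachable: {q0,q3} — drop them.
P0 = {q2,q4} | {q1}.
Stable partition: {q2,q4} | {q1} — 2 equivalence classes.
q2 and q4 lie in the same block of the stable partition, so they are equivalent — no string distinguishes them.

Yes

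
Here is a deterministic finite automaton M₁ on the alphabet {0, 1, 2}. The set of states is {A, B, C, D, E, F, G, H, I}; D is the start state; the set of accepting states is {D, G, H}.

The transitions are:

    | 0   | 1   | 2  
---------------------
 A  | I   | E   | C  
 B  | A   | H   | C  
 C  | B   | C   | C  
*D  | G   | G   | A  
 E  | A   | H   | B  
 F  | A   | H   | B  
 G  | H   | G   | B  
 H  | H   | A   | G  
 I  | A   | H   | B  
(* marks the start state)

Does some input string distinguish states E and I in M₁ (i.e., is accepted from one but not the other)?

Reachable states from the start: {A,B,C,D,E,G,H,I}. Unreachable: {F} — drop them.
Initial partition by acceptance: {D,G,H} | {A,B,C,E,I}.
On input 1, block {D,G,H} splits into {D,G} and {H}.
Split {D,G} by δ(·,0) → {D} and {G}.
Split {A,B,C,E,I} by δ(·,1) → {B,E,I} and {A,C}.
Split {B,E,I} by δ(·,2) → {E,I} and {B}.
Split {A,C} by δ(·,0) → {A} and {C}.
No further refinement is possible. Final partition (7 blocks): {D} | {E,I} | {H} | {G} | {A} | {B} | {C}.
E and I lie in the same block of the stable partition, so they are equivalent — no string distinguishes them.

No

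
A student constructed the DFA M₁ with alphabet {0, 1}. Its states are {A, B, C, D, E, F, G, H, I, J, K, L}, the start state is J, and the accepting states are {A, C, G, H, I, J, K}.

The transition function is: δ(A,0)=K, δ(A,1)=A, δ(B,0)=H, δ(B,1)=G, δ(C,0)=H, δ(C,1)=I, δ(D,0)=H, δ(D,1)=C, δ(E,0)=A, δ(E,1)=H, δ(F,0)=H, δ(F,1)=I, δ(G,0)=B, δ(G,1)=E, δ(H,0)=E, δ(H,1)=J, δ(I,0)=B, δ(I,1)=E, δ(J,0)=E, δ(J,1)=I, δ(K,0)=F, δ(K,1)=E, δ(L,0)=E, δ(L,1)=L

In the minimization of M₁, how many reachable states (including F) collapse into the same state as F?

States {C,D,L} cannot be reached from the start state, so discard them.
P0 = {A,G,H,I,J,K} | {B,E,F}.
On input 0, block {A,G,H,I,J,K} splits into {G,H,I,J,K} and {A}.
Refine {G,H,I,J,K} on symbol 1: members go to different blocks, giving {G,I,K} and {H,J}.
Split {B,E,F} by δ(·,0) → {B,F} and {E}.
Split {H,J} by δ(·,1) → {H} and {J}.
Stable partition: {G,I,K} | {B,F} | {A} | {H} | {E} | {J} — 6 equivalence classes.
State F belongs to the block {B,F}, which has 2 states.

2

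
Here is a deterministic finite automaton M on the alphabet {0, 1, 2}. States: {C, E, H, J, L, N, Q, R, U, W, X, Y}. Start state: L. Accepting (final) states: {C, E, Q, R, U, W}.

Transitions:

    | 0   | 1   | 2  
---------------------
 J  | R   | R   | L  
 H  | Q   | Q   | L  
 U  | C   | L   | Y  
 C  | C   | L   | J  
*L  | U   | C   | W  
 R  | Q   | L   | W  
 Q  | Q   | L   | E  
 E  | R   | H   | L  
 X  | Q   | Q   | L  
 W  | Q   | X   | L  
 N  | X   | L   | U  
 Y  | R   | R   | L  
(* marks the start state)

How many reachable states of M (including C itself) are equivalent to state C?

2

Reachable states from the start: {C,E,H,J,L,Q,R,U,W,X,Y}. Unreachable: {N} — drop them.
Start with accepting vs non-accepting: {C,E,Q,R,U,W} | {H,J,L,X,Y}.
Refine {C,E,Q,R,U,W} on symbol 2: members go to different blocks, giving {C,E,U,W} and {Q,R}.
On input 0, block {C,E,U,W} splits into {E,W} and {C,U}.
Split {H,J,L,X,Y} by δ(·,0) → {H,J,X,Y} and {L}.
Stable partition: {E,W} | {H,J,X,Y} | {Q,R} | {C,U} | {L} — 5 equivalence classes.
The equivalence class containing C is {C,U}, of size 2.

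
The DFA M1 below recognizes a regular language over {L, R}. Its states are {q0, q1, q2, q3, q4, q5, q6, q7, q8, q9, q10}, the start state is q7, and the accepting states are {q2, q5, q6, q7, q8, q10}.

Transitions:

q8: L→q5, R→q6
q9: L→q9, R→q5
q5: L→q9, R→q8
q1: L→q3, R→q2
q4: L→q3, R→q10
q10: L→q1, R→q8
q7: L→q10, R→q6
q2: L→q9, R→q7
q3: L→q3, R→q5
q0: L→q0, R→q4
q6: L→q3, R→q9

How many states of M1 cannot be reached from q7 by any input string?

2

No path from q7 leads to q0, q4; the other 9 states are all reachable.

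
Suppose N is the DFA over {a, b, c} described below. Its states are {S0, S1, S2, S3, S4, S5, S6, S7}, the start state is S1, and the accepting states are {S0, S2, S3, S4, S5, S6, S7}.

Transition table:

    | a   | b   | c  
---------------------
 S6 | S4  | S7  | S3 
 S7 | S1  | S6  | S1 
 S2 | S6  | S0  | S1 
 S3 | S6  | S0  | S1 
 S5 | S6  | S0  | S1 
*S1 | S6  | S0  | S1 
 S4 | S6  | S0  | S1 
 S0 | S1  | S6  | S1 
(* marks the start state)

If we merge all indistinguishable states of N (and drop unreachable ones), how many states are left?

4

First remove the unreachable states {S2,S5}; 6 states remain.
P0 = {S0,S3,S4,S6,S7} | {S1}.
Refine {S0,S3,S4,S6,S7} on symbol a: members go to different blocks, giving {S3,S4,S6} and {S0,S7}.
Refine {S3,S4,S6} on symbol c: members go to different blocks, giving {S3,S4} and {S6}.
The partition is now stable with 4 blocks: {S3,S4} | {S1} | {S0,S7} | {S6}.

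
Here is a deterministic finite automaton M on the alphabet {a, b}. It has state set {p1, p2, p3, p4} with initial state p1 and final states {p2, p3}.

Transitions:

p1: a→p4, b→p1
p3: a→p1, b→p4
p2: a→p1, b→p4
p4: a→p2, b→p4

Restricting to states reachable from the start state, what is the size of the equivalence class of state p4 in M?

Reachable states from the start: {p1,p2,p4}. Unreachable: {p3} — drop them.
P0 = {p2} | {p1,p4}.
On input a, block {p1,p4} splits into {p1} and {p4}.
No further refinement is possible. Final partition (3 blocks): {p2} | {p1} | {p4}.
State p4 belongs to the block {p4}, which has 1 states.

1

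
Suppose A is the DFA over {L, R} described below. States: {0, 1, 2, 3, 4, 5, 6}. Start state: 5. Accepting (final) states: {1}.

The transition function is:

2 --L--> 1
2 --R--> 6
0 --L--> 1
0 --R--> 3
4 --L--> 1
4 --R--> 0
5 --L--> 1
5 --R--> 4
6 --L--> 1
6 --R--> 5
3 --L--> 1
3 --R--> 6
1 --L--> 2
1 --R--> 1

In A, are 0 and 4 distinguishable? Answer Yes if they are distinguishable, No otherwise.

No

Every state is reachable, so we keep all 7.
Start with accepting vs non-accepting: {1} | {0,2,3,4,5,6}.
No further refinement is possible. Final partition (2 blocks): {1} | {0,2,3,4,5,6}.
0 and 4 lie in the same block of the stable partition, so they are equivalent — no string distinguishes them.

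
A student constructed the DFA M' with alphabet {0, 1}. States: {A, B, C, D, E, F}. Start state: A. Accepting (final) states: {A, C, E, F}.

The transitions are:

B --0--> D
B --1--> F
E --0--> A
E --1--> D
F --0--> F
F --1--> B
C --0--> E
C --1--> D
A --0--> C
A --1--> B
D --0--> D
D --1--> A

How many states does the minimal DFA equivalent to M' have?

2

Every state is reachable, so we keep all 6.
Initial partition by acceptance: {A,C,E,F} | {B,D}.
No further refinement is possible. Final partition (2 blocks): {A,C,E,F} | {B,D}.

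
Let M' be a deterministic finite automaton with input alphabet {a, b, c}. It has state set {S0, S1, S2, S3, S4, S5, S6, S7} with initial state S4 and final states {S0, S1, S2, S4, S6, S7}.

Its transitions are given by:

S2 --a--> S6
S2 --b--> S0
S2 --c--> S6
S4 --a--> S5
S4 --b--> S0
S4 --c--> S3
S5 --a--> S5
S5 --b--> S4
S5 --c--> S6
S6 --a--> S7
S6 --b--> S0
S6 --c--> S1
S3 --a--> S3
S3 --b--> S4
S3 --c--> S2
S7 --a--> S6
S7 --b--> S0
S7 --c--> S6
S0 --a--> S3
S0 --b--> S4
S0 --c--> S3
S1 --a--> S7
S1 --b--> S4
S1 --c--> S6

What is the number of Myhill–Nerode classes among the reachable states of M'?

3

P0 = {S0,S1,S2,S4,S6,S7} | {S3,S5}.
Split {S0,S1,S2,S4,S6,S7} by δ(·,a) → {S1,S2,S6,S7} and {S0,S4}.
The partition is now stable with 3 blocks: {S1,S2,S6,S7} | {S3,S5} | {S0,S4}.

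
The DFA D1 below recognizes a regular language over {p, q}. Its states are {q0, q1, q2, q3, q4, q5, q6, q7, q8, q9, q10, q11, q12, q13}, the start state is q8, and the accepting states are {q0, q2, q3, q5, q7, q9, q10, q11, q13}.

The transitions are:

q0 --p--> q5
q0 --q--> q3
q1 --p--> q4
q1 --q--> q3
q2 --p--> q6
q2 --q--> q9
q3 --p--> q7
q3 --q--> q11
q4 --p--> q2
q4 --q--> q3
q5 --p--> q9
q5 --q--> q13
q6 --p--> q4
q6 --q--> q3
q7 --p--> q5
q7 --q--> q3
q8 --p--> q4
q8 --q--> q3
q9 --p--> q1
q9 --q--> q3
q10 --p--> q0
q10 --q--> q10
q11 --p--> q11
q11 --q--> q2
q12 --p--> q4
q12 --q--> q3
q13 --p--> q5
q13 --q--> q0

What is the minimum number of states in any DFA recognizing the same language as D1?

9

States {q10,q12} cannot be reached from the start state, so discard them.
Initial partition by acceptance: {q0,q2,q3,q5,q7,q9,q11,q13} | {q1,q4,q6,q8}.
On input p, block {q0,q2,q3,q5,q7,q9,q11,q13} splits into {q0,q3,q5,q7,q11,q13} and {q2,q9}.
Split {q0,q3,q5,q7,q11,q13} by δ(·,p) → {q0,q3,q7,q11,q13} and {q5}.
Split {q0,q3,q7,q11,q13} by δ(·,p) → {q0,q7,q13} and {q3,q11}.
Refine {q0,q7,q13} on symbol q: members go to different blocks, giving {q0,q7} and {q13}.
On input p, block {q1,q4,q6,q8} splits into {q1,q6,q8} and {q4}.
On input q, block {q2,q9} splits into {q2} and {q9}.
Split {q3,q11} by δ(·,p) → {q3} and {q11}.
The partition is now stable with 9 blocks: {q0,q7} | {q1,q6,q8} | {q2} | {q5} | {q3} | {q13} | {q4} | {q9} | {q11}.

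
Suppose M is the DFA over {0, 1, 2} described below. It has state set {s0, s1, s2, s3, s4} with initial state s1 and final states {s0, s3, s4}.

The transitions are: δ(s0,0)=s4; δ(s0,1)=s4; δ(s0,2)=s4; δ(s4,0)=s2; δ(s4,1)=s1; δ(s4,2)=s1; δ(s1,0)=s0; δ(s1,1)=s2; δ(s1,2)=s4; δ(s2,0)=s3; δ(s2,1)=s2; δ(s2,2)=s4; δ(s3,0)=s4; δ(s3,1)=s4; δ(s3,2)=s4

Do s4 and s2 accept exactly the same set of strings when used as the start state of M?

Initial partition by acceptance: {s0,s3,s4} | {s1,s2}.
Split {s0,s3,s4} by δ(·,0) → {s0,s3} and {s4}.
No further refinement is possible. Final partition (3 blocks): {s0,s3} | {s1,s2} | {s4}.
s4 and s2 end up in different blocks, so they are distinguishable. For instance, the string 'ε' is accepted from only s4.

No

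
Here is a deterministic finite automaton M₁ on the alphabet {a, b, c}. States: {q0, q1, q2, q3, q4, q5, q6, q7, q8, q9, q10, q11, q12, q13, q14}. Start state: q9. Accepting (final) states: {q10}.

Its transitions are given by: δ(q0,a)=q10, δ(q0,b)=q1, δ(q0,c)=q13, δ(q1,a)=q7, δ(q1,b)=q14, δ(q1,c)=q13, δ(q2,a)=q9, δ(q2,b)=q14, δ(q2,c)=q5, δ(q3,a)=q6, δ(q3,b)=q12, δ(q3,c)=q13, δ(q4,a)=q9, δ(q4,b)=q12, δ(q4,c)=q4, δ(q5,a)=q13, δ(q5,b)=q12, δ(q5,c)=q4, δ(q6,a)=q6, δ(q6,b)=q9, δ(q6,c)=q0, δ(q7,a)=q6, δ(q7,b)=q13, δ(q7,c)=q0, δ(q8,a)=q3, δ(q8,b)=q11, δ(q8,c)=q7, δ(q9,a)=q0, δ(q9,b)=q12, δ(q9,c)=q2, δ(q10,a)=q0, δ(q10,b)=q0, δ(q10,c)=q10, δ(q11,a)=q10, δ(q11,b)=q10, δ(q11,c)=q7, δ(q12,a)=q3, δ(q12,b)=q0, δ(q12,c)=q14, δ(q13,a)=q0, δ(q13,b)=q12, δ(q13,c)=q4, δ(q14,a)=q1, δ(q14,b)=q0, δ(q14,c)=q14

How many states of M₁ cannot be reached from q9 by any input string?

2

No path from q9 leads to q8, q11; the other 13 states are all reachable.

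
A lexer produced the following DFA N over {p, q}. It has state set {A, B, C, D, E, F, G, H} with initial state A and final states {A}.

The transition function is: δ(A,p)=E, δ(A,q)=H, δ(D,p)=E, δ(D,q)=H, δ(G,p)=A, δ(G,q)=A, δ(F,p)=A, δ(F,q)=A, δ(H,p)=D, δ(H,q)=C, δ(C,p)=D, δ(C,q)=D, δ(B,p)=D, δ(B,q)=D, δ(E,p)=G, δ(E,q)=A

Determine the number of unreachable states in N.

2

Starting at A and following transitions, the reachable set is {A, C, D, E, G, H}. That leaves B, F unreachable — 2 in total.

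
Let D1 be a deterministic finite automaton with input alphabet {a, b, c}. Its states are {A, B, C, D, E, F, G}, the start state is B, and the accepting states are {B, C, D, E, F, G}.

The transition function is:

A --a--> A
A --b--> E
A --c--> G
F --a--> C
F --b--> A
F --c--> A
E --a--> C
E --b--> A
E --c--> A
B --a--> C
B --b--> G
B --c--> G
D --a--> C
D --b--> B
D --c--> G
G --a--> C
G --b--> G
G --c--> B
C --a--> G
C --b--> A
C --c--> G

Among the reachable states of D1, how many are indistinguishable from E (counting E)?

1

Reachable states from the start: {A,B,C,E,G}. Unreachable: {D,F} — drop them.
P0 = {B,C,E,G} | {A}.
Refine {B,C,E,G} on symbol b: members go to different blocks, giving {B,G} and {C,E}.
Split {C,E} by δ(·,a) → {C} and {E}.
No further refinement is possible. Final partition (4 blocks): {B,G} | {A} | {C} | {E}.
The equivalence class containing E is {E}, of size 1.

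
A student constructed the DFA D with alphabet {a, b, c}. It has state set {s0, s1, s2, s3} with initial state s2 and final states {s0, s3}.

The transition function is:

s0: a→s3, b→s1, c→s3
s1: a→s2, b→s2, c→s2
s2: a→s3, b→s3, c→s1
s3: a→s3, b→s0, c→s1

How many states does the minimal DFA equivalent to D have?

Every state is reachable, so we keep all 4.
Start with accepting vs non-accepting: {s0,s3} | {s1,s2}.
Refine {s0,s3} on symbol b: members go to different blocks, giving {s0} and {s3}.
Refine {s1,s2} on symbol a: members go to different blocks, giving {s1} and {s2}.
No further refinement is possible. Final partition (4 blocks): {s0} | {s1} | {s3} | {s2}.

4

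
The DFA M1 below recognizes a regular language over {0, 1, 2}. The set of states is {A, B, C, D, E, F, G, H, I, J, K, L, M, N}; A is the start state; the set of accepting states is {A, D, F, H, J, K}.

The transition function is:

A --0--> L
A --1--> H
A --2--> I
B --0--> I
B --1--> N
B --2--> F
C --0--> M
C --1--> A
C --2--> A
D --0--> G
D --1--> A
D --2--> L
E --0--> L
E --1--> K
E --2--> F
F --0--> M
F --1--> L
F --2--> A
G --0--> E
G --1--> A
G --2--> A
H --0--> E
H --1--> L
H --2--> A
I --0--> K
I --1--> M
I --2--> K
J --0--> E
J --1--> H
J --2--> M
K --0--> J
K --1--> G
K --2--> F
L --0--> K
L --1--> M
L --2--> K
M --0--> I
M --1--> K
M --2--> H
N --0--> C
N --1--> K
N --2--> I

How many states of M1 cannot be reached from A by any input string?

4

No path from A leads to B, C, D, N; the other 10 states are all reachable.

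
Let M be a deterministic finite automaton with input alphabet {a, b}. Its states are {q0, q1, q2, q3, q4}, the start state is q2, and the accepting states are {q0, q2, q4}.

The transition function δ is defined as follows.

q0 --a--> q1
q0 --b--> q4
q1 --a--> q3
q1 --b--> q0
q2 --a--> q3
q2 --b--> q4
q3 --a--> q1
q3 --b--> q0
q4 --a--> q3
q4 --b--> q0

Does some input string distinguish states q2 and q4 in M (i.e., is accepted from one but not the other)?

All states are reachable from the start state.
P0 = {q0,q2,q4} | {q1,q3}.
Stable partition: {q0,q2,q4} | {q1,q3} — 2 equivalence classes.
q2 and q4 lie in the same block of the stable partition, so they are equivalent — no string distinguishes them.

No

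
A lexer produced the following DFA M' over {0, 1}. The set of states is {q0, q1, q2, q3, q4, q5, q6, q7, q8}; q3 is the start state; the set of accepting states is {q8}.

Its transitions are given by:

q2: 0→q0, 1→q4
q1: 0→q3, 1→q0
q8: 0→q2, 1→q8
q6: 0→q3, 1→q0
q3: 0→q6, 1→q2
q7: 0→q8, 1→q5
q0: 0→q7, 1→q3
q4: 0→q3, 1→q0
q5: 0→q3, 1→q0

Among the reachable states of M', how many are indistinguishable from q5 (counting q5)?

Reachable states from the start: {q0,q2,q3,q4,q5,q6,q7,q8}. Unreachable: {q1} — drop them.
P0 = {q8} | {q0,q2,q3,q4,q5,q6,q7}.
Split {q0,q2,q3,q4,q5,q6,q7} by δ(·,0) → {q0,q2,q3,q4,q5,q6} and {q7}.
Split {q0,q2,q3,q4,q5,q6} by δ(·,0) → {q2,q3,q4,q5,q6} and {q0}.
Refine {q2,q3,q4,q5,q6} on symbol 0: members go to different blocks, giving {q3,q4,q5,q6} and {q2}.
Split {q3,q4,q5,q6} by δ(·,1) → {q4,q5,q6} and {q3}.
No further refinement is possible. Final partition (6 blocks): {q8} | {q4,q5,q6} | {q7} | {q0} | {q2} | {q3}.
The equivalence class containing q5 is {q4,q5,q6}, of size 3.

3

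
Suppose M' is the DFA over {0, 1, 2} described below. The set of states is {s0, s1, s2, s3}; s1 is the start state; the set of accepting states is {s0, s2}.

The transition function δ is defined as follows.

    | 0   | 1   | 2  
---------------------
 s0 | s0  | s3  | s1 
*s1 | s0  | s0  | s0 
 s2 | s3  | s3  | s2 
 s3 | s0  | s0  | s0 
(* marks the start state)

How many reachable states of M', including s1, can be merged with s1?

First remove the unreachable states {s2}; 3 states remain.
Start with accepting vs non-accepting: {s0} | {s1,s3}.
Stable partition: {s0} | {s1,s3} — 2 equivalence classes.
State s1 belongs to the block {s1,s3}, which has 2 states.

2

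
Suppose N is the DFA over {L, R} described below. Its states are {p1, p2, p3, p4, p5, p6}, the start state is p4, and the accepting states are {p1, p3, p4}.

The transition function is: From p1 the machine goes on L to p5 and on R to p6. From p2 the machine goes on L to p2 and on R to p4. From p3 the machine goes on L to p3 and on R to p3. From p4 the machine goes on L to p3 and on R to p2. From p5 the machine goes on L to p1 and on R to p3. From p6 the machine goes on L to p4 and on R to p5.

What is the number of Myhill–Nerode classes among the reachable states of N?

3

States {p1,p5,p6} cannot be reached from the start state, so discard them.
Start with accepting vs non-accepting: {p3,p4} | {p2}.
On input R, block {p3,p4} splits into {p3} and {p4}.
No further refinement is possible. Final partition (3 blocks): {p3} | {p2} | {p4}.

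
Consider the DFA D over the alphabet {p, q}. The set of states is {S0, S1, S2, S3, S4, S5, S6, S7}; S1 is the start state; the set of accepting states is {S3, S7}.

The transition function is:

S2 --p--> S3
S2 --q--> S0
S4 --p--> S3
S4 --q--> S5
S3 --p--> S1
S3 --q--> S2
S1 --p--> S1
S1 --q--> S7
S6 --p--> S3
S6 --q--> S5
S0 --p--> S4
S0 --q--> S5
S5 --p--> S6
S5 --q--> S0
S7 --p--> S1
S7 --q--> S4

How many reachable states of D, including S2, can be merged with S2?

3

All states are reachable from the start state.
P0 = {S3,S7} | {S0,S1,S2,S4,S5,S6}.
Split {S0,S1,S2,S4,S5,S6} by δ(·,p) → {S0,S1,S5} and {S2,S4,S6}.
Refine {S0,S1,S5} on symbol p: members go to different blocks, giving {S0,S5} and {S1}.
No further refinement is possible. Final partition (4 blocks): {S3,S7} | {S0,S5} | {S2,S4,S6} | {S1}.
State S2 belongs to the block {S2,S4,S6}, which has 3 states.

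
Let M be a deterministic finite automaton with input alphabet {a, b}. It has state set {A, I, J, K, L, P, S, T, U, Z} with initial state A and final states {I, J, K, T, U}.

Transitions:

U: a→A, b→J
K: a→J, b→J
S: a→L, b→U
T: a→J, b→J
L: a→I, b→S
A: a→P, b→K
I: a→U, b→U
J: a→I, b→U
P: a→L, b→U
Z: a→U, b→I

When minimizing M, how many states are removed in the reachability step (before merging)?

Starting at A and following transitions, the reachable set is {A, I, J, K, L, P, S, U}. That leaves T, Z unreachable — 2 in total.

2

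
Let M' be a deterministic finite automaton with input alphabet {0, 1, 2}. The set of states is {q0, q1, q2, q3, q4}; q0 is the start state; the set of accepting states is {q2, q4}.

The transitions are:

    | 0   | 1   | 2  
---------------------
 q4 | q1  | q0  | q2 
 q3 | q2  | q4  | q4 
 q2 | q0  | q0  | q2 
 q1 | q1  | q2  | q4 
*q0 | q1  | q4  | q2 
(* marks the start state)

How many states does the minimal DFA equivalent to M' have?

Reachable states from the start: {q0,q1,q2,q4}. Unreachable: {q3} — drop them.
Start with accepting vs non-accepting: {q2,q4} | {q0,q1}.
No further refinement is possible. Final partition (2 blocks): {q2,q4} | {q0,q1}.

2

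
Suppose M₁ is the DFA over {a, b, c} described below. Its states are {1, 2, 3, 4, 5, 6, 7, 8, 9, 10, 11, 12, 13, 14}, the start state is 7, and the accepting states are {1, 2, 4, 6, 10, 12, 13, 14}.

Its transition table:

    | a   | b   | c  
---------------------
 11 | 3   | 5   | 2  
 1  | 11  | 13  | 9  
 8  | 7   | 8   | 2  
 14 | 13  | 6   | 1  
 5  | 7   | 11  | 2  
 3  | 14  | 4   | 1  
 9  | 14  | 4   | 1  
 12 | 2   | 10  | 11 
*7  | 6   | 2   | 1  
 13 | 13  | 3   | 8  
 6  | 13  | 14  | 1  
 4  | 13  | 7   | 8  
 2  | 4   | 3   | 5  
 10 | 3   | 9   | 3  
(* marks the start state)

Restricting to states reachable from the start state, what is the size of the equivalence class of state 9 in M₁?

3

States {10,12} cannot be reached from the start state, so discard them.
Start with accepting vs non-accepting: {1,2,4,6,13,14} | {3,5,7,8,9,11}.
Refine {1,2,4,6,13,14} on symbol a: members go to different blocks, giving {2,4,6,13,14} and {1}.
On input b, block {2,4,6,13,14} splits into {2,4,13} and {6,14}.
On input a, block {3,5,7,8,9,11} splits into {3,7,9} and {5,8,11}.
Stable partition: {2,4,13} | {3,7,9} | {1} | {6,14} | {5,8,11} — 5 equivalence classes.
State 9 belongs to the block {3,7,9}, which has 3 states.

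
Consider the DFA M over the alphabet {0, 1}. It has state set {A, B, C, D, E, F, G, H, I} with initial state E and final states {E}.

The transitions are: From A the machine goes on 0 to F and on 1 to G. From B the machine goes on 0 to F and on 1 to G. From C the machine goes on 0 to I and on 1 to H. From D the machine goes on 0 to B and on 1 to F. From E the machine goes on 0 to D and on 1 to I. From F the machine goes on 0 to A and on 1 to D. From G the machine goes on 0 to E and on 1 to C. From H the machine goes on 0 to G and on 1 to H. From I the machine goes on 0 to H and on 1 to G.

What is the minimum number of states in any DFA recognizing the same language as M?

7

P0 = {E} | {A,B,C,D,F,G,H,I}.
On input 0, block {A,B,C,D,F,G,H,I} splits into {A,B,C,D,F,H,I} and {G}.
Refine {A,B,C,D,F,H,I} on symbol 0: members go to different blocks, giving {A,B,C,D,F,I} and {H}.
Refine {A,B,C,D,F,I} on symbol 0: members go to different blocks, giving {A,B,C,D,F} and {I}.
Refine {A,B,C,D,F} on symbol 0: members go to different blocks, giving {A,B,D,F} and {C}.
Refine {A,B,D,F} on symbol 1: members go to different blocks, giving {A,B} and {D,F}.
Stable partition: {E} | {A,B} | {G} | {H} | {I} | {C} | {D,F} — 7 equivalence classes.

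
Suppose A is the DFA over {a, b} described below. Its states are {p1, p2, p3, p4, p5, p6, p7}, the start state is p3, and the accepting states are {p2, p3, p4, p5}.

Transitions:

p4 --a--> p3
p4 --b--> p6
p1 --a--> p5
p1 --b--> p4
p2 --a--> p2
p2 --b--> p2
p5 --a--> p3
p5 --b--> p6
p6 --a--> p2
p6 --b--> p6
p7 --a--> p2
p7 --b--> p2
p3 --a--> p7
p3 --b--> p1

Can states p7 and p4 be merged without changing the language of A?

P0 = {p2,p3,p4,p5} | {p1,p6,p7}.
Refine {p2,p3,p4,p5} on symbol a: members go to different blocks, giving {p2,p4,p5} and {p3}.
On input a, block {p2,p4,p5} splits into {p4,p5} and {p2}.
Refine {p1,p6,p7} on symbol a: members go to different blocks, giving {p6,p7} and {p1}.
Refine {p6,p7} on symbol b: members go to different blocks, giving {p6} and {p7}.
The partition is now stable with 6 blocks: {p4,p5} | {p6} | {p3} | {p2} | {p1} | {p7}.
p7 and p4 end up in different blocks, so they are distinguishable. For instance, the string 'ε' is accepted from only p4.

No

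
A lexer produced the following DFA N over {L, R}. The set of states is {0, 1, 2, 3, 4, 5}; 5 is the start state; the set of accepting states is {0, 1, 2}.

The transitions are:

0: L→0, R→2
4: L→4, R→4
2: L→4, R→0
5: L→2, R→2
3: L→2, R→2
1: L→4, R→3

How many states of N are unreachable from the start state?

BFS from 5 reaches {0, 2, 4, 5}; the 2 state(s) 1, 3 are never visited.

2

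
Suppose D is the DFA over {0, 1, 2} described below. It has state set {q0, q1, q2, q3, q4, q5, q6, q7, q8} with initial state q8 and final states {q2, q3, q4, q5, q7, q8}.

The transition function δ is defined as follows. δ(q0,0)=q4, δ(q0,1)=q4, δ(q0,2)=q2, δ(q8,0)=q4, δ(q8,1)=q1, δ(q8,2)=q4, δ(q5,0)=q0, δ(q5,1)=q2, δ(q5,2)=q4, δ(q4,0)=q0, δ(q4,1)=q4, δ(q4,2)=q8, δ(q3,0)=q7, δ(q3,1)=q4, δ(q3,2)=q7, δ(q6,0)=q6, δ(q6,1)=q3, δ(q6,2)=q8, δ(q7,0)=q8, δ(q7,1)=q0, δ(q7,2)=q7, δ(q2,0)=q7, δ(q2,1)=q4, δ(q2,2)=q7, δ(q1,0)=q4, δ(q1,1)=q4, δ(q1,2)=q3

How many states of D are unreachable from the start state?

2

No path from q8 leads to q5, q6; the other 7 states are all reachable.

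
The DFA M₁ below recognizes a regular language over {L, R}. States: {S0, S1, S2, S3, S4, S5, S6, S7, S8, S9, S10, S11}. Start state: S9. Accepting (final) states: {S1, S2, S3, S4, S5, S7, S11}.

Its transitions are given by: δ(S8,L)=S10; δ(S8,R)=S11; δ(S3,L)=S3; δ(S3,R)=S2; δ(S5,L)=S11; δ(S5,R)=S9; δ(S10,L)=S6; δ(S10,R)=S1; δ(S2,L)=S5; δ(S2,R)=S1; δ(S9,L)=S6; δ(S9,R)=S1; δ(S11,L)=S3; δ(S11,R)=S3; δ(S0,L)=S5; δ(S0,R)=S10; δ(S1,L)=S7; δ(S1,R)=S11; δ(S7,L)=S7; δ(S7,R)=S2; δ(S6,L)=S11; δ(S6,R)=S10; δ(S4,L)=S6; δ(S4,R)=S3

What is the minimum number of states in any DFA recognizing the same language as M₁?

First remove the unreachable states {S0,S4,S8}; 9 states remain.
Initial partition by acceptance: {S1,S2,S3,S5,S7,S11} | {S6,S9,S10}.
Refine {S1,S2,S3,S5,S7,S11} on symbol R: members go to different blocks, giving {S1,S2,S3,S7,S11} and {S5}.
On input L, block {S1,S2,S3,S7,S11} splits into {S1,S3,S7,S11} and {S2}.
Split {S1,S3,S7,S11} by δ(·,R) → {S1,S11} and {S3,S7}.
On input R, block {S1,S11} splits into {S1} and {S11}.
Refine {S6,S9,S10} on symbol L: members go to different blocks, giving {S9,S10} and {S6}.
No further refinement is possible. Final partition (7 blocks): {S1} | {S9,S10} | {S5} | {S2} | {S3,S7} | {S11} | {S6}.

7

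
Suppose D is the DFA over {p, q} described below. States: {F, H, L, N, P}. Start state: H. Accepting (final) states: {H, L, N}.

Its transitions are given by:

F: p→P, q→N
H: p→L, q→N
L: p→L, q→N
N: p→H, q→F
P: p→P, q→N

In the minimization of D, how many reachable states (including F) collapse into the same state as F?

Initial partition by acceptance: {H,L,N} | {F,P}.
On input q, block {H,L,N} splits into {H,L} and {N}.
No further refinement is possible. Final partition (3 blocks): {H,L} | {F,P} | {N}.
State F belongs to the block {F,P}, which has 2 states.

2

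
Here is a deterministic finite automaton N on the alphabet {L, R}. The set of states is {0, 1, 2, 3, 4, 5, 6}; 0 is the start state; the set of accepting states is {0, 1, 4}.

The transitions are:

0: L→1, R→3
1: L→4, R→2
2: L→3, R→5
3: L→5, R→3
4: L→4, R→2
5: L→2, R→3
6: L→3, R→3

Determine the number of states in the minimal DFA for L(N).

2

Reachable states from the start: {0,1,2,3,4,5}. Unreachable: {6} — drop them.
Start with accepting vs non-accepting: {0,1,4} | {2,3,5}.
No further refinement is possible. Final partition (2 blocks): {0,1,4} | {2,3,5}.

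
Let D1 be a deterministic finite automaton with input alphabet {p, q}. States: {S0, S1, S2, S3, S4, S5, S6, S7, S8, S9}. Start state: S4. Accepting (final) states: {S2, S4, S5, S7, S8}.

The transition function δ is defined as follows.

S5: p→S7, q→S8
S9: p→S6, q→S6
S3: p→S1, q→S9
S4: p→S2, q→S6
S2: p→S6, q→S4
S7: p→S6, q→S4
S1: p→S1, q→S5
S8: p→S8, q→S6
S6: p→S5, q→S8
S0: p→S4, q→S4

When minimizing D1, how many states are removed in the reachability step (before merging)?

Starting at S4 and following transitions, the reachable set is {S2, S4, S5, S6, S7, S8}. That leaves S0, S1, S3, S9 unreachable — 4 in total.

4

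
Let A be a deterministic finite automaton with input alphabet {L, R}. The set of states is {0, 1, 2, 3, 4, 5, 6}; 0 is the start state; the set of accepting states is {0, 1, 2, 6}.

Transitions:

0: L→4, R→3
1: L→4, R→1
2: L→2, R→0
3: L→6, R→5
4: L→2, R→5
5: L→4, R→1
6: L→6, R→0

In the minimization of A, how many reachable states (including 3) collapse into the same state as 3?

Every state is reachable, so we keep all 7.
Start with accepting vs non-accepting: {0,1,2,6} | {3,4,5}.
On input L, block {0,1,2,6} splits into {0,1} and {2,6}.
On input R, block {0,1} splits into {0} and {1}.
On input L, block {3,4,5} splits into {3,4} and {5}.
Stable partition: {0} | {3,4} | {2,6} | {1} | {5} — 5 equivalence classes.
State 3 belongs to the block {3,4}, which has 2 states.

2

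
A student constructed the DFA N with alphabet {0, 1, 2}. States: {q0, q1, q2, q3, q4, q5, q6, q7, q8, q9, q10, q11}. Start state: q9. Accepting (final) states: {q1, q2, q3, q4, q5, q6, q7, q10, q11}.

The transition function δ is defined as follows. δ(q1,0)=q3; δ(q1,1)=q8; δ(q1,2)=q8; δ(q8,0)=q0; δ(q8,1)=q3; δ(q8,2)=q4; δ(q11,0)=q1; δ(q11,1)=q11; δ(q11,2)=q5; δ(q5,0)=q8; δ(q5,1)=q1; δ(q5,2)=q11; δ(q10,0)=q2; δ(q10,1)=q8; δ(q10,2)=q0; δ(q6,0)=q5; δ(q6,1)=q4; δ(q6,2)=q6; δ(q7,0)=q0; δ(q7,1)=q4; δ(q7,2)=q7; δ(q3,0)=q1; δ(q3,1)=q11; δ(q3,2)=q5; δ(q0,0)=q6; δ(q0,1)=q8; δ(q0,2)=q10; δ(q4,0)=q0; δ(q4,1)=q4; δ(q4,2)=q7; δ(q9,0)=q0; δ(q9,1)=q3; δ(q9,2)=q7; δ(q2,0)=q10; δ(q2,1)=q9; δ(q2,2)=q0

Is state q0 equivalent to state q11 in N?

All states are reachable from the start state.
P0 = {q1,q2,q3,q4,q5,q6,q7,q10,q11} | {q0,q8,q9}.
On input 0, block {q1,q2,q3,q4,q5,q6,q7,q10,q11} splits into {q1,q2,q3,q6,q10,q11} and {q4,q5,q7}.
Refine {q1,q2,q3,q6,q10,q11} on symbol 0: members go to different blocks, giving {q1,q2,q3,q10,q11} and {q6}.
Refine {q1,q2,q3,q10,q11} on symbol 1: members go to different blocks, giving {q1,q2,q10} and {q3,q11}.
On input 0, block {q1,q2,q10} splits into {q2,q10} and {q1}.
Split {q0,q8,q9} by δ(·,0) → {q8,q9} and {q0}.
Refine {q4,q5,q7} on symbol 0: members go to different blocks, giving {q4,q7} and {q5}.
The partition is now stable with 8 blocks: {q2,q10} | {q8,q9} | {q4,q7} | {q6} | {q3,q11} | {q1} | {q0} | {q5}.
q0 and q11 end up in different blocks, so they are distinguishable. For instance, the string 'ε' is accepted from only q11.

No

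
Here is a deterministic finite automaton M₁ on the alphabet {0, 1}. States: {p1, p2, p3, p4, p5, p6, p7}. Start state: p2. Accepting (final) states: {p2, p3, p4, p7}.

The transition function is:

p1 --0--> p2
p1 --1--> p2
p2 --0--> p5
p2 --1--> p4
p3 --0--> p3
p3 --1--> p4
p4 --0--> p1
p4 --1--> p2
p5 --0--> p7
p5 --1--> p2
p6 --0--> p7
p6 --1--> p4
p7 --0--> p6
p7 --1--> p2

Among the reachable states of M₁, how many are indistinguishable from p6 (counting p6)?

First remove the unreachable states {p3}; 6 states remain.
Start with accepting vs non-accepting: {p2,p4,p7} | {p1,p5,p6}.
The partition is now stable with 2 blocks: {p2,p4,p7} | {p1,p5,p6}.
State p6 belongs to the block {p1,p5,p6}, which has 3 states.

3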